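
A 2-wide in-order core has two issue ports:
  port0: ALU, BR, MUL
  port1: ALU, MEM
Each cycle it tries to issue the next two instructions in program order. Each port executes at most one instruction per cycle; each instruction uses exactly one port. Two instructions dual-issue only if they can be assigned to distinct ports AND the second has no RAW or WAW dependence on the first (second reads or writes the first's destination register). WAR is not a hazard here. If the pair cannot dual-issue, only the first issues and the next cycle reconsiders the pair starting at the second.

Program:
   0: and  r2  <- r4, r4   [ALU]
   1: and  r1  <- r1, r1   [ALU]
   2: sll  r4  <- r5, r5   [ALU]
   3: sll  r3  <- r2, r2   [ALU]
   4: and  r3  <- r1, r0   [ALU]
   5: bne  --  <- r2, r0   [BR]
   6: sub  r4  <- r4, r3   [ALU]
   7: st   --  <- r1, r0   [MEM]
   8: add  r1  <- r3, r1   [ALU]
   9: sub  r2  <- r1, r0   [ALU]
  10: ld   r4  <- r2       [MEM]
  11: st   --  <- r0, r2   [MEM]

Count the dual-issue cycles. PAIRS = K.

  cy0 -> i0&i1 (and and) dual
  cy1 -> i2&i3 (sll sll) dual
  cy2 -> i4&i5 (and bne) dual
  cy3 -> i6&i7 (sub st) dual
  cy4 -> i8 (add) RAW r1
  cy5 -> i9 (sub) RAW r2
  cy6 -> i10 (ld) no-port MEM/MEM
  cy7 -> i11 (st) tail

PAIRS = 4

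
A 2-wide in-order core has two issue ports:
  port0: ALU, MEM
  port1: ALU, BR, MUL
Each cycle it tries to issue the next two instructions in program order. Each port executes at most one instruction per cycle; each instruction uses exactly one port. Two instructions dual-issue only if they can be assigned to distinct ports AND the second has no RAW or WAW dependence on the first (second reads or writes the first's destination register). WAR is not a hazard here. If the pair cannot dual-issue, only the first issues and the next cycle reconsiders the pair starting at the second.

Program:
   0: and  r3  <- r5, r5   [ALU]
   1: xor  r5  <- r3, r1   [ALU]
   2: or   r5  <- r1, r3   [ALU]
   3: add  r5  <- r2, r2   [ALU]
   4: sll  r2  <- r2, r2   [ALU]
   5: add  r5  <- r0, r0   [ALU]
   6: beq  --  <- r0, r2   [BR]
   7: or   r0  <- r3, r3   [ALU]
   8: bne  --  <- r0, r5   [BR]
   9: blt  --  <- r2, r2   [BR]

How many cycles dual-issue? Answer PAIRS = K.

PAIRS = 2

c0: i0 and.ALU  RAW r3
c1: i1 xor.ALU  WAW r5
c2: i2 or.ALU  WAW r5
c3: i3&i4 add.ALU+sll.ALU  dual
c4: i5&i6 add.ALU+beq.BR  dual
c5: i7 or.ALU  RAW r0
c6: i8 bne.BR  no-port BR/BR
c7: i9 blt.BR  tail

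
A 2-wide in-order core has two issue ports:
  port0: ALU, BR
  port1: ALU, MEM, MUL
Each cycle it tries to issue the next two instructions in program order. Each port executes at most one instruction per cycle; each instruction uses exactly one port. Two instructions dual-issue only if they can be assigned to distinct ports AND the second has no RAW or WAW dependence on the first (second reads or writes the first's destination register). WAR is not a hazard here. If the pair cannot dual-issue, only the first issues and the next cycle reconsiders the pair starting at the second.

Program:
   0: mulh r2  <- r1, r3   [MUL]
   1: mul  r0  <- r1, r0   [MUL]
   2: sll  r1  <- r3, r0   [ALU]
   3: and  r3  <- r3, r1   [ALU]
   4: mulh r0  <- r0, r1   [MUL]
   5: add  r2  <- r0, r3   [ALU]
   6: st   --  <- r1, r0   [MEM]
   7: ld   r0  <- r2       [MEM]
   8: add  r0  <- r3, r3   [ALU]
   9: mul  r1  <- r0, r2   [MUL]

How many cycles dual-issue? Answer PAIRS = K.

0. mulh.MUL @i0  | no-port MUL/MUL
1. mul.MUL @i1  | RAW r0
2. sll.ALU @i2  | RAW r1
3. and.ALU mulh.MUL @i3/i4  | 2-wide
4. add.ALU st.MEM @i5/i6  | 2-wide
5. ld.MEM @i7  | WAW r0
6. add.ALU @i8  | RAW r0
7. mul.MUL @i9  | tail

PAIRS = 2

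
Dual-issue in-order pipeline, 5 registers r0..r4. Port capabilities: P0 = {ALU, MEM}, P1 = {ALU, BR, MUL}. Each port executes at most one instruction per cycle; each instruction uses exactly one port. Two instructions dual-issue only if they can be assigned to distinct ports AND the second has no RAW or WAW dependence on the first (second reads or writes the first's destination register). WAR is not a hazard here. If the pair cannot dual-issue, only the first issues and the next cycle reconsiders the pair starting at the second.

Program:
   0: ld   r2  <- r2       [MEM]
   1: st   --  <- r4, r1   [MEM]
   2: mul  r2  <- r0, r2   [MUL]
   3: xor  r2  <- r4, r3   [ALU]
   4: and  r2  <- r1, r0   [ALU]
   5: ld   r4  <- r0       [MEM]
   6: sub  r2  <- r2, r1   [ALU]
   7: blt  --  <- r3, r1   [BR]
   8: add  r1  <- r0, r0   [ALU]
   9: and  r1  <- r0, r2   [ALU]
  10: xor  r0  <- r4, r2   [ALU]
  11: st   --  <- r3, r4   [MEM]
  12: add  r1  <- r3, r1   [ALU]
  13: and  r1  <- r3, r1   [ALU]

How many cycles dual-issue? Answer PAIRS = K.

0. ld @i0  | no-port MEM/MEM
1. st/mul @i1&i2  | pair
2. xor @i3  | WAW r2
3. and/ld @i4&i5  | pair
4. sub/blt @i6&i7  | pair
5. add @i8  | WAW r1
6. and/xor @i9&i10  | pair
7. st/add @i11&i12  | pair
8. and @i13  | tail

PAIRS = 5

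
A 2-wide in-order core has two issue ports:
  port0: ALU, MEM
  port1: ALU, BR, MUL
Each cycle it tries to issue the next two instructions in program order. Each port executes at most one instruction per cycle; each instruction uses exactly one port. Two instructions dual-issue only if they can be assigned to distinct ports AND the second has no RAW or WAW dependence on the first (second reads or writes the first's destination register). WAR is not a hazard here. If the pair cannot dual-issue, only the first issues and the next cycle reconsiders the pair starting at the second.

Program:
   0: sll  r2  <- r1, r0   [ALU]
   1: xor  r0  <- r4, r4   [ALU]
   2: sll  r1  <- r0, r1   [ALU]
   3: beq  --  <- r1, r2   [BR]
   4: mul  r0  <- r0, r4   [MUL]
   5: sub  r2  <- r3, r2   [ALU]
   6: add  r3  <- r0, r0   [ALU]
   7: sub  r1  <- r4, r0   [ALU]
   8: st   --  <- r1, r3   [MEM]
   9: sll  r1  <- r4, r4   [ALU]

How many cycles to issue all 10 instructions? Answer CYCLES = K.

c0: i0+i1 sll;xor  dual
c1: i2 sll  RAW r1
c2: i3 beq  no-port BR/MUL
c3: i4+i5 mul;sub  dual
c4: i6+i7 add;sub  dual
c5: i8+i9 st;sll  dual

CYCLES = 6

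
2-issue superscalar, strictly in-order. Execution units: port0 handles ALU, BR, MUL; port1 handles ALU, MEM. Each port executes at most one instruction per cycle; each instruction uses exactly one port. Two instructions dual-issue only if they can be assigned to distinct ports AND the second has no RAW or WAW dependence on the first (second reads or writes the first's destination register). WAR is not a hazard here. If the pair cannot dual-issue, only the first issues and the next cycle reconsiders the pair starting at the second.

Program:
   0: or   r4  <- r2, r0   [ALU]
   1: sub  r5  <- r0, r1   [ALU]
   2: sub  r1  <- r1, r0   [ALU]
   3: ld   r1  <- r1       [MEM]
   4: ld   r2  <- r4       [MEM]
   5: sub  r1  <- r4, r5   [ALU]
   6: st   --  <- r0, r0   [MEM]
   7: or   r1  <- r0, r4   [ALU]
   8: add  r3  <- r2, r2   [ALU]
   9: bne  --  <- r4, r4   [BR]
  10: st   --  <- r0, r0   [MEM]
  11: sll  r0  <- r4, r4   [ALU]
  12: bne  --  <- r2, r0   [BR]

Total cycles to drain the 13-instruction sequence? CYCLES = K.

CYCLES = 8

  cy0 -> i0+i1 (or.ALU sub.ALU) 2-wide
  cy1 -> i2 (sub.ALU) RAW+WAW r1
  cy2 -> i3 (ld.MEM) no-port MEM/MEM
  cy3 -> i4+i5 (ld.MEM sub.ALU) 2-wide
  cy4 -> i6+i7 (st.MEM or.ALU) 2-wide
  cy5 -> i8+i9 (add.ALU bne.BR) 2-wide
  cy6 -> i10+i11 (st.MEM sll.ALU) 2-wide
  cy7 -> i12 (bne.BR) tail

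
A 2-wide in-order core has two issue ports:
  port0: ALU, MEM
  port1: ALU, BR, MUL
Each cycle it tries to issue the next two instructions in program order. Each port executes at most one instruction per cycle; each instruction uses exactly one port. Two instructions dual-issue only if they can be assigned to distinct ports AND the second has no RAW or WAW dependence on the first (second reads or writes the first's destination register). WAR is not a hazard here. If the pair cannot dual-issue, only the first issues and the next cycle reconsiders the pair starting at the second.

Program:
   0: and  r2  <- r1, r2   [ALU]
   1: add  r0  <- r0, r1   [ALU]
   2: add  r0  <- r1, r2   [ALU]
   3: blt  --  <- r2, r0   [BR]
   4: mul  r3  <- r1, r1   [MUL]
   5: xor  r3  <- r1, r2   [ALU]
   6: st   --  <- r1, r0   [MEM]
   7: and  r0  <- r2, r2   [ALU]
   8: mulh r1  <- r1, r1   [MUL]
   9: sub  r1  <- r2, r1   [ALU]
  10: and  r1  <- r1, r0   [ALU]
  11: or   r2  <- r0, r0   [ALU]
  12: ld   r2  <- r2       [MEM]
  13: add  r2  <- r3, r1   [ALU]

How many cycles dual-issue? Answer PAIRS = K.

t=0 i0,i1:and/add ; pair
t=1 i2:add ; RAW r0
t=2 i3:blt ; no-port BR/MUL
t=3 i4:mul ; WAW r3
t=4 i5,i6:xor/st ; pair
t=5 i7,i8:and/mulh ; pair
t=6 i9:sub ; RAW+WAW r1
t=7 i10,i11:and/or ; pair
t=8 i12:ld ; WAW r2
t=9 i13:add ; tail

PAIRS = 4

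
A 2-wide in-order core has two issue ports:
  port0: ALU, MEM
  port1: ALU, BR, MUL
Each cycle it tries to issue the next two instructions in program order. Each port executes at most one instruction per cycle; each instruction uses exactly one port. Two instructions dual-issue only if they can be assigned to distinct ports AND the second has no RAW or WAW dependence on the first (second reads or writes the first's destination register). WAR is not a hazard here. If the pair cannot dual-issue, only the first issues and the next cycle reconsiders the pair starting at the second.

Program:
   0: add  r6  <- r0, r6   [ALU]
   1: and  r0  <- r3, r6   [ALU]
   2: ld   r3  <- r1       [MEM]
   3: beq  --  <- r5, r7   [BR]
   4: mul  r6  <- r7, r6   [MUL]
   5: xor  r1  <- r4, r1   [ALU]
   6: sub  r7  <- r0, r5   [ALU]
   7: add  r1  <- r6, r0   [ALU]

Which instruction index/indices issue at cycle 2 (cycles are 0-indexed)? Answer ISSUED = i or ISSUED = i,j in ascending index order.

  cy0 -> i0 (add) RAW r6
  cy1 -> i1,i2 (and+ld) pair
  cy2 -> i3 (beq) no-port BR/MUL
  cy3 -> i4,i5 (mul+xor) pair
  cy4 -> i6,i7 (sub+add) pair

ISSUED = 3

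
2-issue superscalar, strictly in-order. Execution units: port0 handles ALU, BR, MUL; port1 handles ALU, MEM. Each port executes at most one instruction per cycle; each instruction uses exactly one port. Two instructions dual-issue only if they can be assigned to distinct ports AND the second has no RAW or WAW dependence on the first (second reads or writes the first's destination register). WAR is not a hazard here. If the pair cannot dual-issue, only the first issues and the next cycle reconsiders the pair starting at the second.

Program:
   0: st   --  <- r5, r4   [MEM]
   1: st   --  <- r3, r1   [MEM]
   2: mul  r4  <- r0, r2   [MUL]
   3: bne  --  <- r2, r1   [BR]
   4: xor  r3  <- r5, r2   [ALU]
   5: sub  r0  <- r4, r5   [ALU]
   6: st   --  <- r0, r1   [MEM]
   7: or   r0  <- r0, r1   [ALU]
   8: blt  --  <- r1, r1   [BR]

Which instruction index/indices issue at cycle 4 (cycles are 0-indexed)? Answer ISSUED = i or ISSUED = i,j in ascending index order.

ISSUED = 6,7

#0 head=0: st.MEM i0 no-port MEM/MEM
#1 head=1: st.MEM mul.MUL i1&i2 dual
#2 head=3: bne.BR xor.ALU i3&i4 dual
#3 head=5: sub.ALU i5 RAW r0
#4 head=6: st.MEM or.ALU i6&i7 dual
#5 head=8: blt.BR i8 tail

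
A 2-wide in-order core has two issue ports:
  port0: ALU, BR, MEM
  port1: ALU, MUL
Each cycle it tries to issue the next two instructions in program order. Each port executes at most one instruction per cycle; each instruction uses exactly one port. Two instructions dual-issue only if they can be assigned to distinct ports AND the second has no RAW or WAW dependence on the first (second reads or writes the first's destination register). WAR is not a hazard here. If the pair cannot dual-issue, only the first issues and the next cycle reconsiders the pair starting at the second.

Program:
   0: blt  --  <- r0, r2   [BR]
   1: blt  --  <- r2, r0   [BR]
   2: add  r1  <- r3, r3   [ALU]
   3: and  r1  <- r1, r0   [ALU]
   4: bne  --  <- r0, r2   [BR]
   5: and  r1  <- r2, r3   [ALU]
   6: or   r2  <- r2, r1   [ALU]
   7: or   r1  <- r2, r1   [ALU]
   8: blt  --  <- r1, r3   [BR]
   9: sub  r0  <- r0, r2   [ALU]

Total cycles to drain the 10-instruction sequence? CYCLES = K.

t=0 i0:blt ; no-port BR/BR
t=1 i1/i2:blt+add ; pair
t=2 i3/i4:and+bne ; pair
t=3 i5:and ; RAW r1
t=4 i6:or ; RAW r2
t=5 i7:or ; RAW r1
t=6 i8/i9:blt+sub ; pair

CYCLES = 7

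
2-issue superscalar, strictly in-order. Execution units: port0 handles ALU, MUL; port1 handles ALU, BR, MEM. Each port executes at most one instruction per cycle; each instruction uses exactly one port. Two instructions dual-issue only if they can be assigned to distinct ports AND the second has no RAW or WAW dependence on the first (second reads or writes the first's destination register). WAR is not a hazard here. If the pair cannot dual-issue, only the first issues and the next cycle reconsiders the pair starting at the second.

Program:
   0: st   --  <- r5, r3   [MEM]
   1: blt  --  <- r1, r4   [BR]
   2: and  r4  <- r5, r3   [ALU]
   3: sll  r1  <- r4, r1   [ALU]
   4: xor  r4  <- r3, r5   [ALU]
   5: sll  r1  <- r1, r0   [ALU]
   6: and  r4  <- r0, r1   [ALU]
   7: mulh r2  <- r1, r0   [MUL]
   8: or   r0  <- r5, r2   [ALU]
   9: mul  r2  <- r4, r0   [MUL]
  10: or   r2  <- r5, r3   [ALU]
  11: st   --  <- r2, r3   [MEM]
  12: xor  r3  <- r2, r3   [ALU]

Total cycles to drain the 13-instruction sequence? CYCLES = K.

CYCLES = 9

c0: i0 st.MEM  no-port MEM/BR
c1: i1&i2 blt.BR+and.ALU  pair
c2: i3&i4 sll.ALU+xor.ALU  pair
c3: i5 sll.ALU  RAW r1
c4: i6&i7 and.ALU+mulh.MUL  pair
c5: i8 or.ALU  RAW r0
c6: i9 mul.MUL  WAW r2
c7: i10 or.ALU  RAW r2
c8: i11&i12 st.MEM+xor.ALU  pair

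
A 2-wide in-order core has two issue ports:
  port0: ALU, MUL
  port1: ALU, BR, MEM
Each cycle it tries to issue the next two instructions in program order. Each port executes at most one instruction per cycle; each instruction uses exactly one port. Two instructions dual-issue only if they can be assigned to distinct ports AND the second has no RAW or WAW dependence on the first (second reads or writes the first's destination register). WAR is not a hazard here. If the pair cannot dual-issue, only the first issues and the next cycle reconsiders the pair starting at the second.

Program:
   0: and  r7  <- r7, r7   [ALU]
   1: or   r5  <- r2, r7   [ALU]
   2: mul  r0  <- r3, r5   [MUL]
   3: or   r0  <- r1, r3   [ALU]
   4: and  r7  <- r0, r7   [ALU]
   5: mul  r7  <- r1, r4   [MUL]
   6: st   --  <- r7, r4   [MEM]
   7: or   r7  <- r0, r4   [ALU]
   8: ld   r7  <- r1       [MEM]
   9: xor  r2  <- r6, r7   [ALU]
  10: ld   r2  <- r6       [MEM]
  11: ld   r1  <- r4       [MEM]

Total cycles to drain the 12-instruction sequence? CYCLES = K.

0. and @i0  | RAW r7
1. or @i1  | RAW r5
2. mul @i2  | WAW r0
3. or @i3  | RAW r0
4. and @i4  | WAW r7
5. mul @i5  | RAW r7
6. st+or @i6/i7  | 2-wide
7. ld @i8  | RAW r7
8. xor @i9  | WAW r2
9. ld @i10  | no-port MEM/MEM
10. ld @i11  | tail

CYCLES = 11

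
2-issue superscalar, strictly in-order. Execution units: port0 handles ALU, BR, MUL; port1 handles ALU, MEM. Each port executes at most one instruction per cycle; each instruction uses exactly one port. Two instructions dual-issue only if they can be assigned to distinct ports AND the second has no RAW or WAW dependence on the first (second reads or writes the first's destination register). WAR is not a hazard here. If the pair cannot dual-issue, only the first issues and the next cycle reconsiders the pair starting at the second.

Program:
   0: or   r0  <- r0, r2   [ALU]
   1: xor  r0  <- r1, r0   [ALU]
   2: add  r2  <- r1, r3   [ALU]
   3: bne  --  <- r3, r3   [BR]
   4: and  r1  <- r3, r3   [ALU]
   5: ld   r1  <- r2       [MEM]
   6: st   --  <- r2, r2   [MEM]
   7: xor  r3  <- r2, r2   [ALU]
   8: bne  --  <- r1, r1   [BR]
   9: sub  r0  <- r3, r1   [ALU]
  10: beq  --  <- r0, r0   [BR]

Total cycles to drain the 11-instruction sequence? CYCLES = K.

c0: i0 or.ALU  RAW+WAW r0
c1: i1&i2 xor.ALU;add.ALU  2-wide
c2: i3&i4 bne.BR;and.ALU  2-wide
c3: i5 ld.MEM  no-port MEM/MEM
c4: i6&i7 st.MEM;xor.ALU  2-wide
c5: i8&i9 bne.BR;sub.ALU  2-wide
c6: i10 beq.BR  tail

CYCLES = 7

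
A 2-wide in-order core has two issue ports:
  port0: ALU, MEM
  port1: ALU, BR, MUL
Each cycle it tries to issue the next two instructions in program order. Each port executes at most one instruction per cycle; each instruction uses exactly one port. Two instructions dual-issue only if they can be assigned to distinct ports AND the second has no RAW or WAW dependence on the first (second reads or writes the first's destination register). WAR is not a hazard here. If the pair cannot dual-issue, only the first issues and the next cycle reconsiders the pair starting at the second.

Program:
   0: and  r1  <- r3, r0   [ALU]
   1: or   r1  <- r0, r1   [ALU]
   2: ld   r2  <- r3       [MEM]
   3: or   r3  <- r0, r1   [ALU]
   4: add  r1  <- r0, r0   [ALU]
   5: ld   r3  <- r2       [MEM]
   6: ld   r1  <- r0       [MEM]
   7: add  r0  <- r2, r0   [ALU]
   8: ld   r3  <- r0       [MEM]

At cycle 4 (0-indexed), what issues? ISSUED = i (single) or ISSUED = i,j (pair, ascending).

ISSUED = 6,7

#0 head=0: and i0 RAW+WAW r1
#1 head=1: or+ld i1+i2 pair
#2 head=3: or+add i3+i4 pair
#3 head=5: ld i5 no-port MEM/MEM
#4 head=6: ld+add i6+i7 pair
#5 head=8: ld i8 tail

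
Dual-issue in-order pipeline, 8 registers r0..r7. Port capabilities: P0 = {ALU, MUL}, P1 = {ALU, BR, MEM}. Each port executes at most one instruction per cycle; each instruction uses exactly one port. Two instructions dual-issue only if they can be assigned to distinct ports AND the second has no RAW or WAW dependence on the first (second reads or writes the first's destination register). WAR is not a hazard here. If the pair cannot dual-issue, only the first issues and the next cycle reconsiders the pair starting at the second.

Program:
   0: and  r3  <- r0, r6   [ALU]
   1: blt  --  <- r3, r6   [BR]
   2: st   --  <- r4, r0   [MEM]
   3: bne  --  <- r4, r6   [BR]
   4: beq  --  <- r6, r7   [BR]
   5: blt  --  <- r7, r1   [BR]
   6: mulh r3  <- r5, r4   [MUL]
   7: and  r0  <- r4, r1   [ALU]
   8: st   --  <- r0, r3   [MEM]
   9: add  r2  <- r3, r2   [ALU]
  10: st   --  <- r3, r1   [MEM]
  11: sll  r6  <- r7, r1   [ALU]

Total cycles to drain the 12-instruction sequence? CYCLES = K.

CYCLES = 9

  cy0 -> i0 (and.ALU) RAW r3
  cy1 -> i1 (blt.BR) no-port BR/MEM
  cy2 -> i2 (st.MEM) no-port MEM/BR
  cy3 -> i3 (bne.BR) no-port BR/BR
  cy4 -> i4 (beq.BR) no-port BR/BR
  cy5 -> i5&i6 (blt.BR;mulh.MUL) 2-wide
  cy6 -> i7 (and.ALU) RAW r0
  cy7 -> i8&i9 (st.MEM;add.ALU) 2-wide
  cy8 -> i10&i11 (st.MEM;sll.ALU) 2-wide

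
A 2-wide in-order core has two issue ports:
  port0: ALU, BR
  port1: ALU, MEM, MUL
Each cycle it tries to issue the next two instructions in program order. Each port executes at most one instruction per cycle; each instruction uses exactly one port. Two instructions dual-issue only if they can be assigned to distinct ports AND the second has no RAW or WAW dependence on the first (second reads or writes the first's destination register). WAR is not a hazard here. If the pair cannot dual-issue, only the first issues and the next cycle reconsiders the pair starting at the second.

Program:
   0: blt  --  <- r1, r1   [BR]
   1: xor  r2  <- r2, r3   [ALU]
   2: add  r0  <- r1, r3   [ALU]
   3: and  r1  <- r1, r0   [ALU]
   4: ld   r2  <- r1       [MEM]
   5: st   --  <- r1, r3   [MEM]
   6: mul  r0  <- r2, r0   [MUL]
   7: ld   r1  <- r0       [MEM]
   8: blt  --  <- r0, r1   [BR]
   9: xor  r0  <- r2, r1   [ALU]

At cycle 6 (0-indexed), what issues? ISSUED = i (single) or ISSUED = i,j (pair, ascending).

0. blt xor @i0,i1  | dual
1. add @i2  | RAW r0
2. and @i3  | RAW r1
3. ld @i4  | no-port MEM/MEM
4. st @i5  | no-port MEM/MUL
5. mul @i6  | no-port MUL/MEM
6. ld @i7  | RAW r1
7. blt xor @i8,i9  | dual

ISSUED = 7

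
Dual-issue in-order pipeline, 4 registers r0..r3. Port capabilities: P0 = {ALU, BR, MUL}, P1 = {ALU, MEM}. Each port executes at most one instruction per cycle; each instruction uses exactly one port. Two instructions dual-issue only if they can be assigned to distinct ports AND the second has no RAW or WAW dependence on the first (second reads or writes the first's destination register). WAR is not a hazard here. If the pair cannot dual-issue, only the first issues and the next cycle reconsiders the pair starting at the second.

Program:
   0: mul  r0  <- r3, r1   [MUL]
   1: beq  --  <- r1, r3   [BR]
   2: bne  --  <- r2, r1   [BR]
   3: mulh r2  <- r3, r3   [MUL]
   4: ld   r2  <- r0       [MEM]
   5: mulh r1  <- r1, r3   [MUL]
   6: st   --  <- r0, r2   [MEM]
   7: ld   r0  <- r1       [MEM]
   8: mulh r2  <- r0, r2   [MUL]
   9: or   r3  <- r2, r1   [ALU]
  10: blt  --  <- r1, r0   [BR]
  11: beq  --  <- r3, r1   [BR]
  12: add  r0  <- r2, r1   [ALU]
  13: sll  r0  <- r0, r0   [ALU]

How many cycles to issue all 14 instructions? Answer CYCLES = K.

CYCLES = 11

  cy0 -> i0 (mul) no-port MUL/BR
  cy1 -> i1 (beq) no-port BR/BR
  cy2 -> i2 (bne) no-port BR/MUL
  cy3 -> i3 (mulh) WAW r2
  cy4 -> i4,i5 (ld mulh) pair
  cy5 -> i6 (st) no-port MEM/MEM
  cy6 -> i7 (ld) RAW r0
  cy7 -> i8 (mulh) RAW r2
  cy8 -> i9,i10 (or blt) pair
  cy9 -> i11,i12 (beq add) pair
  cy10 -> i13 (sll) tail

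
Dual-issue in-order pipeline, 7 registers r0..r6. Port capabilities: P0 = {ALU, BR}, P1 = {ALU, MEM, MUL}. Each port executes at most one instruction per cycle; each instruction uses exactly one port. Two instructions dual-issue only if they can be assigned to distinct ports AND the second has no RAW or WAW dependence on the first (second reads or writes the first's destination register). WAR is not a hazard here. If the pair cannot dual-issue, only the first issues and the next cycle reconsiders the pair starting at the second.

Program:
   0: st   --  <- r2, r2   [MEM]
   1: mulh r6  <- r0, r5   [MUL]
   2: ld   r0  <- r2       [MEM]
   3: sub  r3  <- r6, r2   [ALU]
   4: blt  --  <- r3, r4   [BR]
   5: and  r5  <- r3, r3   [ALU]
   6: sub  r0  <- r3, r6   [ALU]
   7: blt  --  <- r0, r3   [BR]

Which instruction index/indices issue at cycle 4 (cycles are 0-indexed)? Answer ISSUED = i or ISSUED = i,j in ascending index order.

#0 head=0: st.MEM i0 no-port MEM/MUL
#1 head=1: mulh.MUL i1 no-port MUL/MEM
#2 head=2: ld.MEM+sub.ALU i2/i3 dual
#3 head=4: blt.BR+and.ALU i4/i5 dual
#4 head=6: sub.ALU i6 RAW r0
#5 head=7: blt.BR i7 tail

ISSUED = 6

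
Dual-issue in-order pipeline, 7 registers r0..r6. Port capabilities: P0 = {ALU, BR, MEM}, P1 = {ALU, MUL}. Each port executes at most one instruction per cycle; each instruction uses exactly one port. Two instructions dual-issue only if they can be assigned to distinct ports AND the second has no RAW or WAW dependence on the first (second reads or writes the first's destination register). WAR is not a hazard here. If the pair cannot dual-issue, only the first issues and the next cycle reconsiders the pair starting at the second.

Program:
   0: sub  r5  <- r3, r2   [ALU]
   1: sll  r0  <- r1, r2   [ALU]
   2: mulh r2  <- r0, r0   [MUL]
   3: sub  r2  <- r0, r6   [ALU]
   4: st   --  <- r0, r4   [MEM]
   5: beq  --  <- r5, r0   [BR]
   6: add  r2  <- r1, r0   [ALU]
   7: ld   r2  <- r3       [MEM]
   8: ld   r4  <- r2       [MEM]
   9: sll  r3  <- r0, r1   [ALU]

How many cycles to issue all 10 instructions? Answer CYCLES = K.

CYCLES = 6

  cy0 -> i0/i1 (sub.ALU/sll.ALU) dual
  cy1 -> i2 (mulh.MUL) WAW r2
  cy2 -> i3/i4 (sub.ALU/st.MEM) dual
  cy3 -> i5/i6 (beq.BR/add.ALU) dual
  cy4 -> i7 (ld.MEM) no-port MEM/MEM
  cy5 -> i8/i9 (ld.MEM/sll.ALU) dual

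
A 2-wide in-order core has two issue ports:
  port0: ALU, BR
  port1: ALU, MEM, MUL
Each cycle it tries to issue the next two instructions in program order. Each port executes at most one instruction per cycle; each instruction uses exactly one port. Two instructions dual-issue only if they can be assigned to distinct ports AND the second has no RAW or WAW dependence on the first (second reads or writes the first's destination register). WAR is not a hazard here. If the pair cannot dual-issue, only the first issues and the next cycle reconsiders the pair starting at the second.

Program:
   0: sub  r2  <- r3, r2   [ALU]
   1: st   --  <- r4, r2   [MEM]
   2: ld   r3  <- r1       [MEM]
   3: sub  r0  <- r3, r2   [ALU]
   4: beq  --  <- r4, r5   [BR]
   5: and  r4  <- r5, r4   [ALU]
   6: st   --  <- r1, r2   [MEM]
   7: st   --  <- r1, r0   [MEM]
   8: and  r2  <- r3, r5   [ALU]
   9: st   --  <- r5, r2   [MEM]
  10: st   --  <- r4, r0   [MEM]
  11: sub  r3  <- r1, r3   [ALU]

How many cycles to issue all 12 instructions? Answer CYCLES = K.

CYCLES = 8

#0 head=0: sub.ALU i0 RAW r2
#1 head=1: st.MEM i1 no-port MEM/MEM
#2 head=2: ld.MEM i2 RAW r3
#3 head=3: sub.ALU;beq.BR i3,i4 pair
#4 head=5: and.ALU;st.MEM i5,i6 pair
#5 head=7: st.MEM;and.ALU i7,i8 pair
#6 head=9: st.MEM i9 no-port MEM/MEM
#7 head=10: st.MEM;sub.ALU i10,i11 pair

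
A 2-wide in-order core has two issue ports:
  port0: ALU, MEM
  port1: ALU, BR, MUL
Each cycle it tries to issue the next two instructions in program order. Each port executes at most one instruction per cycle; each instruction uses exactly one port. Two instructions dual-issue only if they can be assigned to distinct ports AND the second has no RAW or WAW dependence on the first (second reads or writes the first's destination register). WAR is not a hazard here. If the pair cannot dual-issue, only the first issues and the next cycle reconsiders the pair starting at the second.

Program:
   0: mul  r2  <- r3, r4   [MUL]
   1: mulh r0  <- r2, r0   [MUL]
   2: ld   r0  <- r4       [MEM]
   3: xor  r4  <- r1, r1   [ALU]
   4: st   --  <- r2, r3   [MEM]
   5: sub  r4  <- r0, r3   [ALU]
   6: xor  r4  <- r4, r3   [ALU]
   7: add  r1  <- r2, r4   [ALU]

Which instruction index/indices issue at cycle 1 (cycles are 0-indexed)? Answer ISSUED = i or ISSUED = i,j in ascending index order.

t=0 i0:mul ; no-port MUL/MUL
t=1 i1:mulh ; WAW r0
t=2 i2+i3:ld;xor ; pair
t=3 i4+i5:st;sub ; pair
t=4 i6:xor ; RAW r4
t=5 i7:add ; tail

ISSUED = 1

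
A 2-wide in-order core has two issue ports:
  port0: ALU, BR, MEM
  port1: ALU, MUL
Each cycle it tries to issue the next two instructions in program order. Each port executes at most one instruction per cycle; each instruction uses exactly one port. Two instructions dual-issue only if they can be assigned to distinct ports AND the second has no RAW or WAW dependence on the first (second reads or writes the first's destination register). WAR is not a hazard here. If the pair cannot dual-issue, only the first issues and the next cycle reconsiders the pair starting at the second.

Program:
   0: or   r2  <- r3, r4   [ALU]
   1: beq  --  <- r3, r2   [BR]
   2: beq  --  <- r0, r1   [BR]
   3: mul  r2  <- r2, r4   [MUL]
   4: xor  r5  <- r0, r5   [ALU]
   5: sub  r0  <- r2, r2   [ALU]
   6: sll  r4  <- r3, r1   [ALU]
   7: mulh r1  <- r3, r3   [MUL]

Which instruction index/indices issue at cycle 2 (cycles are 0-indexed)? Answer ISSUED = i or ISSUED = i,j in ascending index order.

ISSUED = 2,3

#0 head=0: or.ALU i0 RAW r2
#1 head=1: beq.BR i1 no-port BR/BR
#2 head=2: beq.BR/mul.MUL i2+i3 2-wide
#3 head=4: xor.ALU/sub.ALU i4+i5 2-wide
#4 head=6: sll.ALU/mulh.MUL i6+i7 2-wide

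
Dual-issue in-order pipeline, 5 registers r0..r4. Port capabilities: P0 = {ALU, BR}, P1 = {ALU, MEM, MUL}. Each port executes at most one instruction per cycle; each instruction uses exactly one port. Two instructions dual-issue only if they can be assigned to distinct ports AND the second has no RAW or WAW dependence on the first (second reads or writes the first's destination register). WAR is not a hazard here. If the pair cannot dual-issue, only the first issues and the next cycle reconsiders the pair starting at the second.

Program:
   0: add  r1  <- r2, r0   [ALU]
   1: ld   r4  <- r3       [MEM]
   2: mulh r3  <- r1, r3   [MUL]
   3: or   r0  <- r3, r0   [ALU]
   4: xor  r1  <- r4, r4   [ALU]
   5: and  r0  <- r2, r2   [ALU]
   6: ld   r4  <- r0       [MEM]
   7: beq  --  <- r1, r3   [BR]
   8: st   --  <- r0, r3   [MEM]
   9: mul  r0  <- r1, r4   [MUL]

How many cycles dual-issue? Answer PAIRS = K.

t=0 i0&i1:add;ld ; 2-wide
t=1 i2:mulh ; RAW r3
t=2 i3&i4:or;xor ; 2-wide
t=3 i5:and ; RAW r0
t=4 i6&i7:ld;beq ; 2-wide
t=5 i8:st ; no-port MEM/MUL
t=6 i9:mul ; tail

PAIRS = 3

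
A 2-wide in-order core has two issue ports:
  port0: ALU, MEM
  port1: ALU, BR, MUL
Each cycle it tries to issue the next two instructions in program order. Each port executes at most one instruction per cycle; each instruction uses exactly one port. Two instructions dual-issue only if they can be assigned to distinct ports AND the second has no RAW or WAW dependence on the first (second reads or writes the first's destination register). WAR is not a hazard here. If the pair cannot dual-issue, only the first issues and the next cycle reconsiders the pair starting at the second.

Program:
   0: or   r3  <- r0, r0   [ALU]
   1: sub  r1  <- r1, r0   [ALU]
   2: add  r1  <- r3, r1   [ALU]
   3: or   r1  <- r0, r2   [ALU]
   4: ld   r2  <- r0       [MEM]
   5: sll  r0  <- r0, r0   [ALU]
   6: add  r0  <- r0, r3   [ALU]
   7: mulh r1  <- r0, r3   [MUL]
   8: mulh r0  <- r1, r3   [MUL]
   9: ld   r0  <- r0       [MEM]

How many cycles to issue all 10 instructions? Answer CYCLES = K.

CYCLES = 8

#0 head=0: or.ALU;sub.ALU i0&i1 pair
#1 head=2: add.ALU i2 WAW r1
#2 head=3: or.ALU;ld.MEM i3&i4 pair
#3 head=5: sll.ALU i5 RAW+WAW r0
#4 head=6: add.ALU i6 RAW r0
#5 head=7: mulh.MUL i7 no-port MUL/MUL
#6 head=8: mulh.MUL i8 RAW+WAW r0
#7 head=9: ld.MEM i9 tail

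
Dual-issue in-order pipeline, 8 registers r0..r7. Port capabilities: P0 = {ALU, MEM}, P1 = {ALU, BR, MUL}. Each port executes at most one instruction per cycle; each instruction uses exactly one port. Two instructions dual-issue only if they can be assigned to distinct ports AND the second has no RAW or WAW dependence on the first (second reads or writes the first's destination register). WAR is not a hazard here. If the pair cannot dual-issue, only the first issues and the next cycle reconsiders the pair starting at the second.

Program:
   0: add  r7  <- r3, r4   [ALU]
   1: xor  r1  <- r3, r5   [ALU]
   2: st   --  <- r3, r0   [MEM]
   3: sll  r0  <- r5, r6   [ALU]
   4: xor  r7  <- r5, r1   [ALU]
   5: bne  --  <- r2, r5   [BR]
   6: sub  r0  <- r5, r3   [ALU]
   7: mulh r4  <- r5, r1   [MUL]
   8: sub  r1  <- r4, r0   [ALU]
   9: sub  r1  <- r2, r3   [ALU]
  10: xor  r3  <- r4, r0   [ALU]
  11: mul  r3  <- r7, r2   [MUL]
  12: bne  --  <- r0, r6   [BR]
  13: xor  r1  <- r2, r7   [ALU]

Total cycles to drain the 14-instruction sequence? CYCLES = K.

CYCLES = 8

#0 head=0: add+xor i0&i1 dual
#1 head=2: st+sll i2&i3 dual
#2 head=4: xor+bne i4&i5 dual
#3 head=6: sub+mulh i6&i7 dual
#4 head=8: sub i8 WAW r1
#5 head=9: sub+xor i9&i10 dual
#6 head=11: mul i11 no-port MUL/BR
#7 head=12: bne+xor i12&i13 dual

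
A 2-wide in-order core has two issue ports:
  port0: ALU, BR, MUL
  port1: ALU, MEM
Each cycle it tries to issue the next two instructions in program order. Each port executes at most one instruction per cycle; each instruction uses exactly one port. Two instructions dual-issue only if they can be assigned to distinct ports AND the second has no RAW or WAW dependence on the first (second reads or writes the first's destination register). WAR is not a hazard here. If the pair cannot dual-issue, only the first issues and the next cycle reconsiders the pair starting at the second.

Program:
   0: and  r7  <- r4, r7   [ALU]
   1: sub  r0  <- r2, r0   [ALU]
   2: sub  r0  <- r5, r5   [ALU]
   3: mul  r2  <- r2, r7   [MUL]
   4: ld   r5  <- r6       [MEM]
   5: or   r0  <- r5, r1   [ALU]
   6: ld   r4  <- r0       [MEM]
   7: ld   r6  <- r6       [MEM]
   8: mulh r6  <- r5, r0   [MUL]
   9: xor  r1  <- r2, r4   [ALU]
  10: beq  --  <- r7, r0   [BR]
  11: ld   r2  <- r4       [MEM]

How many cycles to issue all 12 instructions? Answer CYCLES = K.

CYCLES = 8

[0] i0/i1  and.ALU/sub.ALU  -- 2-wide
[1] i2/i3  sub.ALU/mul.MUL  -- 2-wide
[2] i4  ld.MEM  -- RAW r5
[3] i5  or.ALU  -- RAW r0
[4] i6  ld.MEM  -- no-port MEM/MEM
[5] i7  ld.MEM  -- WAW r6
[6] i8/i9  mulh.MUL/xor.ALU  -- 2-wide
[7] i10/i11  beq.BR/ld.MEM  -- 2-wide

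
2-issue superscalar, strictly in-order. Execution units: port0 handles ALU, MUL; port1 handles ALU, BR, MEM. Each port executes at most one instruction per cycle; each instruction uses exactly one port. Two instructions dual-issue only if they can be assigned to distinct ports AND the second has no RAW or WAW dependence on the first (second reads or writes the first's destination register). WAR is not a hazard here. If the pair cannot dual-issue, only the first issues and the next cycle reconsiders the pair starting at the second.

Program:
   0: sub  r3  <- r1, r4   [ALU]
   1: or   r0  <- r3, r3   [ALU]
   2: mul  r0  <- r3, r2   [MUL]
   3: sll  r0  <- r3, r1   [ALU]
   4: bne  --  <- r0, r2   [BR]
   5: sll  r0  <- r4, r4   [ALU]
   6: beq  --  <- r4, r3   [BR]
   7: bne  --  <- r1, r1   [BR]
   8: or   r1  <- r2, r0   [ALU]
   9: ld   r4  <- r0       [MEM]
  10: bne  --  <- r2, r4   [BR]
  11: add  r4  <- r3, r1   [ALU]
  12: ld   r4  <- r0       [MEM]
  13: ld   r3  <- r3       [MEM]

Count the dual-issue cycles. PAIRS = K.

0. sub @i0  | RAW r3
1. or @i1  | WAW r0
2. mul @i2  | WAW r0
3. sll @i3  | RAW r0
4. bne sll @i4,i5  | 2-wide
5. beq @i6  | no-port BR/BR
6. bne or @i7,i8  | 2-wide
7. ld @i9  | no-port MEM/BR
8. bne add @i10,i11  | 2-wide
9. ld @i12  | no-port MEM/MEM
10. ld @i13  | tail

PAIRS = 3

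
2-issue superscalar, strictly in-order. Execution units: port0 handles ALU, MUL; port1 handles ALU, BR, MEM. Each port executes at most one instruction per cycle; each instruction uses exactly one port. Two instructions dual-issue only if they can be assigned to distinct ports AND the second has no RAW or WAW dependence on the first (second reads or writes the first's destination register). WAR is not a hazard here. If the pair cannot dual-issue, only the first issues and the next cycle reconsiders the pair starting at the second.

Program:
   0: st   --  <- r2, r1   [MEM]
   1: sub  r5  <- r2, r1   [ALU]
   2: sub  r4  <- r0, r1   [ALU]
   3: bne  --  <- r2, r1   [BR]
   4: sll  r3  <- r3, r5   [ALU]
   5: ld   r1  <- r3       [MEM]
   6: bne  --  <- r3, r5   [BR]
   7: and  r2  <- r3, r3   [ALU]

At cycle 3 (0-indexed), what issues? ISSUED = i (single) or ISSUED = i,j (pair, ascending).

ISSUED = 5

[0] i0+i1  st sub  -- pair
[1] i2+i3  sub bne  -- pair
[2] i4  sll  -- RAW r3
[3] i5  ld  -- no-port MEM/BR
[4] i6+i7  bne and  -- pair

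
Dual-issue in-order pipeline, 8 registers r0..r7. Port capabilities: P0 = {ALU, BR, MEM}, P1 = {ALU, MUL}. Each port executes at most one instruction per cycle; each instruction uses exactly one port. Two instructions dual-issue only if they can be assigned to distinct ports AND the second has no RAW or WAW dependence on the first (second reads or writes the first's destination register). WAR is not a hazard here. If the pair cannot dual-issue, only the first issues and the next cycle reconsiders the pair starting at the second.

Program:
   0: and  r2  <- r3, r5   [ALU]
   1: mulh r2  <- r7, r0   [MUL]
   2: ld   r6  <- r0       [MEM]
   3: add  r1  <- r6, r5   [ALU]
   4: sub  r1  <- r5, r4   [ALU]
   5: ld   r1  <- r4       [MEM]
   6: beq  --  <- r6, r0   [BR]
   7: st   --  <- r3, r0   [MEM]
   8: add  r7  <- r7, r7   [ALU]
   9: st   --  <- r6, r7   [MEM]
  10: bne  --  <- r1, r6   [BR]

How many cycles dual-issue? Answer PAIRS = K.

PAIRS = 2

  cy0 -> i0 (and.ALU) WAW r2
  cy1 -> i1,i2 (mulh.MUL ld.MEM) dual
  cy2 -> i3 (add.ALU) WAW r1
  cy3 -> i4 (sub.ALU) WAW r1
  cy4 -> i5 (ld.MEM) no-port MEM/BR
  cy5 -> i6 (beq.BR) no-port BR/MEM
  cy6 -> i7,i8 (st.MEM add.ALU) dual
  cy7 -> i9 (st.MEM) no-port MEM/BR
  cy8 -> i10 (bne.BR) tail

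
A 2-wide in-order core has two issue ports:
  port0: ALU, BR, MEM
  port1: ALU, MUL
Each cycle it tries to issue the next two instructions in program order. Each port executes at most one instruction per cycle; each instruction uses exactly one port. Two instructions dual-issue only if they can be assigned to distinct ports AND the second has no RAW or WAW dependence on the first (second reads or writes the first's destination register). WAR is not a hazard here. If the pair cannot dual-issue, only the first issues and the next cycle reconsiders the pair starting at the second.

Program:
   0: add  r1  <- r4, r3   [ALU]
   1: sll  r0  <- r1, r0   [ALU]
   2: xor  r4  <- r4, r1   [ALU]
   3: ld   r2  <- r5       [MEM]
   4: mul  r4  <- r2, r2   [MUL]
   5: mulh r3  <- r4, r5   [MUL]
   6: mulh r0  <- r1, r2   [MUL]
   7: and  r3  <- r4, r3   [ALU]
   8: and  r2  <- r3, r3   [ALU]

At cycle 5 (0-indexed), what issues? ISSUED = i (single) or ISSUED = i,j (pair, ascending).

  cy0 -> i0 (add) RAW r1
  cy1 -> i1+i2 (sll+xor) dual
  cy2 -> i3 (ld) RAW r2
  cy3 -> i4 (mul) no-port MUL/MUL
  cy4 -> i5 (mulh) no-port MUL/MUL
  cy5 -> i6+i7 (mulh+and) dual
  cy6 -> i8 (and) tail

ISSUED = 6,7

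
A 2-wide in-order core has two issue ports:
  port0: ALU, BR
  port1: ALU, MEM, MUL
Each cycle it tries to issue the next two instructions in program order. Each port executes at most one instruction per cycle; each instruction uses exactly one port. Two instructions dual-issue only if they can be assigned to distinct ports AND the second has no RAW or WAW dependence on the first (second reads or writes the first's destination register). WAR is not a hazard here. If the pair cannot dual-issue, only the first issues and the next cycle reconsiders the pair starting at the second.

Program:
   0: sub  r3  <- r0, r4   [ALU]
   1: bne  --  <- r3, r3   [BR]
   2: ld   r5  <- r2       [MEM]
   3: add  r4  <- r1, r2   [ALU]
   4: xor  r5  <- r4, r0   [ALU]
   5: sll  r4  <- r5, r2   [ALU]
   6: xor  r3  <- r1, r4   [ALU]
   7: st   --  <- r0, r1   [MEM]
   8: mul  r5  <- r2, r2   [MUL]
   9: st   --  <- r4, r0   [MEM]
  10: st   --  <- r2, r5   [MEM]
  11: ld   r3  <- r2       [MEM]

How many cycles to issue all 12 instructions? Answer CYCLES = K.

CYCLES = 10

t=0 i0:sub ; RAW r3
t=1 i1/i2:bne/ld ; dual
t=2 i3:add ; RAW r4
t=3 i4:xor ; RAW r5
t=4 i5:sll ; RAW r4
t=5 i6/i7:xor/st ; dual
t=6 i8:mul ; no-port MUL/MEM
t=7 i9:st ; no-port MEM/MEM
t=8 i10:st ; no-port MEM/MEM
t=9 i11:ld ; tail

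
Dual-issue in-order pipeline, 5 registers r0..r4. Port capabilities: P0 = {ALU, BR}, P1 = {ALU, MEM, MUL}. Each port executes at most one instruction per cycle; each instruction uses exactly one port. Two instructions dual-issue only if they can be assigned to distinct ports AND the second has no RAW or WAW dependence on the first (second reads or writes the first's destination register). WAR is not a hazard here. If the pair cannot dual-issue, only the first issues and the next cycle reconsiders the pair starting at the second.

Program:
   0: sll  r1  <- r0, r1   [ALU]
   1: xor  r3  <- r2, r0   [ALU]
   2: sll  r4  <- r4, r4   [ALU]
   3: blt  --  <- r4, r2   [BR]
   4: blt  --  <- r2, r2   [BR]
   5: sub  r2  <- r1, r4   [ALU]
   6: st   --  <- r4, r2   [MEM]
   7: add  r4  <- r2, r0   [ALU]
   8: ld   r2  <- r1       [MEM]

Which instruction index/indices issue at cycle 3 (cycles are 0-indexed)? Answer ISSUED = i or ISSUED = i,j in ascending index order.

ISSUED = 4,5

#0 head=0: sll.ALU+xor.ALU i0&i1 2-wide
#1 head=2: sll.ALU i2 RAW r4
#2 head=3: blt.BR i3 no-port BR/BR
#3 head=4: blt.BR+sub.ALU i4&i5 2-wide
#4 head=6: st.MEM+add.ALU i6&i7 2-wide
#5 head=8: ld.MEM i8 tail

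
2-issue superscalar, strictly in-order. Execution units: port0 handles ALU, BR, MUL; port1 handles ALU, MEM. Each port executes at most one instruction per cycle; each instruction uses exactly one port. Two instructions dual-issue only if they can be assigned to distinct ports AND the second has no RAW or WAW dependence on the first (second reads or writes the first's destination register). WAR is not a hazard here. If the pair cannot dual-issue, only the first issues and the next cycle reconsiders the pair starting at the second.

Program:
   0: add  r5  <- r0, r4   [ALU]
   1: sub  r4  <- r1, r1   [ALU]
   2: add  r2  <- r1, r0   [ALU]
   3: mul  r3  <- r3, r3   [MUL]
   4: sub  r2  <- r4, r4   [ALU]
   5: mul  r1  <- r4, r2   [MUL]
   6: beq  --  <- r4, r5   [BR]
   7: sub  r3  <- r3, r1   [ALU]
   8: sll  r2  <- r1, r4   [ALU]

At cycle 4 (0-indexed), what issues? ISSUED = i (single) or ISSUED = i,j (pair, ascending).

ISSUED = 6,7

0. add/sub @i0&i1  | pair
1. add/mul @i2&i3  | pair
2. sub @i4  | RAW r2
3. mul @i5  | no-port MUL/BR
4. beq/sub @i6&i7  | pair
5. sll @i8  | tail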